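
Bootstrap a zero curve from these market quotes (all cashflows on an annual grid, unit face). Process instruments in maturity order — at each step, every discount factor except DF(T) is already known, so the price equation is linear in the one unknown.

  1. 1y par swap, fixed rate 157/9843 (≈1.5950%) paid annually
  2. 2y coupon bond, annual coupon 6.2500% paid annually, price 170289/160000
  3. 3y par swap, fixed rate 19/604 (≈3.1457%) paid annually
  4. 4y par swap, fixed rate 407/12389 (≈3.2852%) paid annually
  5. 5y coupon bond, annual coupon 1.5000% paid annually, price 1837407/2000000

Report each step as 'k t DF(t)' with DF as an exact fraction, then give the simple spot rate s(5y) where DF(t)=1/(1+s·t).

step 1 [1y] swap r/1=157/9843: DF=(1 − 157/9843·(0))/(1+157/9843) = 9843/10000 ≈ 0.984300
step 2 [2y] bond c/1=1/16: DF=(170289/160000 − 1/16·(0.984300))/(1+1/16) = 4719/5000 ≈ 0.943800
step 3 [3y] swap r/1=19/604: DF=(1 − 19/604·(0.984300+0.943800))/(1+19/604) = 9107/10000 ≈ 0.910700
step 4 [4y] swap r/1=407/12389: DF=(1 − 407/12389·(0.984300+0.943800+0.910700))/(1+407/12389) = 8779/10000 ≈ 0.877900
step 5 [5y] bond c/1=3/200: DF=(1837407/2000000 − 3/200·(0.984300+0.943800+0.910700+0.877900))/(1+3/200) = 4251/5000 ≈ 0.850200

1 1 9843/10000
2 2 4719/5000
3 3 9107/10000
4 4 8779/10000
5 5 4251/5000
s(5y) = (1/(4251/5000) − 1)/(5) = 749/21255 ≈ 3.5239%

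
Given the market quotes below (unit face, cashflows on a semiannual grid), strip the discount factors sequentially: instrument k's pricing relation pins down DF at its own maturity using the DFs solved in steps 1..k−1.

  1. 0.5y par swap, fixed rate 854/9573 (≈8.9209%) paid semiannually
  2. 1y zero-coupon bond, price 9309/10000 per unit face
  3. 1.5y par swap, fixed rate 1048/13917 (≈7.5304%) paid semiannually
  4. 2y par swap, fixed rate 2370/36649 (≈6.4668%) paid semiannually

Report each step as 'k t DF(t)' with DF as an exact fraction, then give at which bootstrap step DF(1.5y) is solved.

1 1/2 9573/10000
2 1 9309/10000
3 3/2 1119/1250
4 2 1763/2000
DF(1.5y) is solved at step 3

step 1 [0.5y] swap r/2=427/9573: DF=(1 − 427/9573·(0))/(1+427/9573) = 9573/10000 ≈ 0.957300
step 2 [1y] zero: DF = P = 9309/10000 ≈ 0.930900
step 3 [1.5y] swap r/2=524/13917: DF=(1 − 524/13917·(0.957300+0.930900))/(1+524/13917) = 1119/1250 ≈ 0.895200
step 4 [2y] swap r/2=1185/36649: DF=(1 − 1185/36649·(0.957300+0.930900+0.895200))/(1+1185/36649) = 1763/2000 ≈ 0.881500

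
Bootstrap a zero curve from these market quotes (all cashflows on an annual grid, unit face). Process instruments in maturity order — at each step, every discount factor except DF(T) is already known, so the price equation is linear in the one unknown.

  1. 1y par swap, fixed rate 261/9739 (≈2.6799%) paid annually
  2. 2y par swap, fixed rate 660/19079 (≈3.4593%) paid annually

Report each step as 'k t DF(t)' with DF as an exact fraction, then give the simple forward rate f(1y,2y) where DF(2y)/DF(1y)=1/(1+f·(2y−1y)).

step 1 [1y] swap r/1=261/9739: DF=(1 − 261/9739·(0))/(1+261/9739) = 9739/10000 ≈ 0.973900
step 2 [2y] swap r/1=660/19079: DF=(1 − 660/19079·(0.973900))/(1+660/19079) = 467/500 ≈ 0.934000

1 1 9739/10000
2 2 467/500
f(1y,2y) = ((9739/10000)/(467/500) − 1)/(1) = 399/9340 ≈ 4.2719%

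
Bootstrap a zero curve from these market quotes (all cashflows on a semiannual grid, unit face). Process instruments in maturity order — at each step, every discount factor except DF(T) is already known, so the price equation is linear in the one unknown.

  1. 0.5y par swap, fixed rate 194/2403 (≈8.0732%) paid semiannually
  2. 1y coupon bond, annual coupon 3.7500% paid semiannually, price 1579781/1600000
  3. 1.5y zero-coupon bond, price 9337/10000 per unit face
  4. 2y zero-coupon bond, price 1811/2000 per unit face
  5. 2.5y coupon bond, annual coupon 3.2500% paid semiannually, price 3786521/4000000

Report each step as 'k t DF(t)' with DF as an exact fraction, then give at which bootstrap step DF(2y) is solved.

1 1/2 2403/2500
2 1 1903/2000
3 3/2 9337/10000
4 2 1811/2000
5 5/2 1743/2000
DF(2y) is solved at step 4

step 1 [0.5y] swap r/2=97/2403: DF=(1 − 97/2403·(0))/(1+97/2403) = 2403/2500 ≈ 0.961200
step 2 [1y] bond c/2=3/160: DF=(1579781/1600000 − 3/160·(0.961200))/(1+3/160) = 1903/2000 ≈ 0.951500
step 3 [1.5y] zero: DF = P = 9337/10000 ≈ 0.933700
step 4 [2y] zero: DF = P = 1811/2000 ≈ 0.905500
step 5 [2.5y] bond c/2=13/800: DF=(3786521/4000000 − 13/800·(0.961200+0.951500+0.933700+0.905500))/(1+13/800) = 1743/2000 ≈ 0.871500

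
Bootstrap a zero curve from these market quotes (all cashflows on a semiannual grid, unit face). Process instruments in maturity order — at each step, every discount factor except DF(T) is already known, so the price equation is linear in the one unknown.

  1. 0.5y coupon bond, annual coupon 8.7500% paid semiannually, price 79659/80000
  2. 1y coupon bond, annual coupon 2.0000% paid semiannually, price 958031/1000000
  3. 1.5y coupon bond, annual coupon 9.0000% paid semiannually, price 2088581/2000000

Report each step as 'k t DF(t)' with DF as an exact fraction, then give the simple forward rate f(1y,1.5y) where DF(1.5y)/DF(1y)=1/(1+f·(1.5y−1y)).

step 1 [0.5y] bond c/2=7/160: DF=(79659/80000 − 7/160·(0))/(1+7/160) = 477/500 ≈ 0.954000
step 2 [1y] bond c/2=1/100: DF=(958031/1000000 − 1/100·(0.954000))/(1+1/100) = 9391/10000 ≈ 0.939100
step 3 [1.5y] bond c/2=9/200: DF=(2088581/2000000 − 9/200·(0.954000+0.939100))/(1+9/200) = 4589/5000 ≈ 0.917800

1 1/2 477/500
2 1 9391/10000
3 3/2 4589/5000
f(1y,1.5y) = ((9391/10000)/(4589/5000) − 1)/(1/2) = 213/4589 ≈ 4.6415%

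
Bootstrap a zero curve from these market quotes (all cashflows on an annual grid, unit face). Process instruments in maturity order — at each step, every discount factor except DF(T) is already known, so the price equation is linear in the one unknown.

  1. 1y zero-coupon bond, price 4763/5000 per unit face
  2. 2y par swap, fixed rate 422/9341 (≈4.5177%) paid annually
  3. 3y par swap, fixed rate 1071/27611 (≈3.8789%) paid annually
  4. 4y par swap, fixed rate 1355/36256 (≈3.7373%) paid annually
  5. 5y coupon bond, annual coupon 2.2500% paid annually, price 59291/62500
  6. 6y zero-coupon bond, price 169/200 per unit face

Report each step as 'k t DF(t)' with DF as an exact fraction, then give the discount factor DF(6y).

step 1 [1y] zero: DF = P = 4763/5000 ≈ 0.952600
step 2 [2y] swap r/1=422/9341: DF=(1 − 422/9341·(0.952600))/(1+422/9341) = 2289/2500 ≈ 0.915600
step 3 [3y] swap r/1=1071/27611: DF=(1 − 1071/27611·(0.952600+0.915600))/(1+1071/27611) = 8929/10000 ≈ 0.892900
step 4 [4y] swap r/1=1355/36256: DF=(1 − 1355/36256·(0.952600+0.915600+0.892900))/(1+1355/36256) = 1729/2000 ≈ 0.864500
step 5 [5y] bond c/1=9/400: DF=(59291/62500 − 9/400·(0.952600+0.915600+0.892900+0.864500))/(1+9/400) = 106/125 ≈ 0.848000
step 6 [6y] zero: DF = P = 169/200 ≈ 0.845000

1 1 4763/5000
2 2 2289/2500
3 3 8929/10000
4 4 1729/2000
5 5 106/125
6 6 169/200
DF(6y) = 169/200 ≈ 0.845000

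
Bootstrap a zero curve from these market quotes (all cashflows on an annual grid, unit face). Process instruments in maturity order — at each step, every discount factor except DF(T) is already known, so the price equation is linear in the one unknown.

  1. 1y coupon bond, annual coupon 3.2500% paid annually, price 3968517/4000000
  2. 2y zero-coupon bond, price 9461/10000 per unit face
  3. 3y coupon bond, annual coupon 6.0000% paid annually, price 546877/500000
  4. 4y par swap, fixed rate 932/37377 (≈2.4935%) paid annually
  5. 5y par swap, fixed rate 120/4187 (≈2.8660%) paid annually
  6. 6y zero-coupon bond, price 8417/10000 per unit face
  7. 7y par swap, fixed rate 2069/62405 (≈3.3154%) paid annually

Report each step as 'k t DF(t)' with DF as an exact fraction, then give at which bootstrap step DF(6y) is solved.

1 1 9609/10000
2 2 9461/10000
3 3 9239/10000
4 4 2267/2500
5 5 217/250
6 6 8417/10000
7 7 7931/10000
DF(6y) is solved at step 6

step 1 [1y] bond c/1=13/400: DF=(3968517/4000000 − 13/400·(0))/(1+13/400) = 9609/10000 ≈ 0.960900
step 2 [2y] zero: DF = P = 9461/10000 ≈ 0.946100
step 3 [3y] bond c/1=3/50: DF=(546877/500000 − 3/50·(0.960900+0.946100))/(1+3/50) = 9239/10000 ≈ 0.923900
step 4 [4y] swap r/1=932/37377: DF=(1 − 932/37377·(0.960900+0.946100+0.923900))/(1+932/37377) = 2267/2500 ≈ 0.906800
step 5 [5y] swap r/1=120/4187: DF=(1 − 120/4187·(0.960900+0.946100+0.923900+0.906800))/(1+120/4187) = 217/250 ≈ 0.868000
step 6 [6y] zero: DF = P = 8417/10000 ≈ 0.841700
step 7 [7y] swap r/1=2069/62405: DF=(1 − 2069/62405·(0.960900+0.946100+0.923900+0.906800+0.868000+0.841700))/(1+2069/62405) = 7931/10000 ≈ 0.793100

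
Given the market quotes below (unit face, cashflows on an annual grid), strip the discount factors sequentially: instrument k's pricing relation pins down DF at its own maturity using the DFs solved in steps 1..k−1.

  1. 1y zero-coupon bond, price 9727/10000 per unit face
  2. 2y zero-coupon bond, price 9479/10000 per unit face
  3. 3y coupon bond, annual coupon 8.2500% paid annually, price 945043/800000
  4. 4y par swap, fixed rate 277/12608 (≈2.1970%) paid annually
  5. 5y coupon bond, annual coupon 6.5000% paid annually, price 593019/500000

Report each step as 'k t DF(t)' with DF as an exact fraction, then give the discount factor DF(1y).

step 1 [1y] zero: DF = P = 9727/10000 ≈ 0.972700
step 2 [2y] zero: DF = P = 9479/10000 ≈ 0.947900
step 3 [3y] bond c/1=33/400: DF=(945043/800000 − 33/400·(0.972700+0.947900))/(1+33/400) = 9449/10000 ≈ 0.944900
step 4 [4y] swap r/1=277/12608: DF=(1 − 277/12608·(0.972700+0.947900+0.944900))/(1+277/12608) = 9169/10000 ≈ 0.916900
step 5 [5y] bond c/1=13/200: DF=(593019/500000 − 13/200·(0.972700+0.947900+0.944900+0.916900))/(1+13/200) = 2207/2500 ≈ 0.882800

1 1 9727/10000
2 2 9479/10000
3 3 9449/10000
4 4 9169/10000
5 5 2207/2500
DF(1y) = 9727/10000 ≈ 0.972700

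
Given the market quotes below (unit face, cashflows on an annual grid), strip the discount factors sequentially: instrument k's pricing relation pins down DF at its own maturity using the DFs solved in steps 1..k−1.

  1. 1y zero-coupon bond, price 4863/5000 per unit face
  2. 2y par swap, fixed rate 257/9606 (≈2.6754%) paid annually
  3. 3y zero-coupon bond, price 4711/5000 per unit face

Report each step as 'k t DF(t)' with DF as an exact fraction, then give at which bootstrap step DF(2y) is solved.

1 1 4863/5000
2 2 4743/5000
3 3 4711/5000
DF(2y) is solved at step 2

step 1 [1y] zero: DF = P = 4863/5000 ≈ 0.972600
step 2 [2y] swap r/1=257/9606: DF=(1 − 257/9606·(0.972600))/(1+257/9606) = 4743/5000 ≈ 0.948600
step 3 [3y] zero: DF = P = 4711/5000 ≈ 0.942200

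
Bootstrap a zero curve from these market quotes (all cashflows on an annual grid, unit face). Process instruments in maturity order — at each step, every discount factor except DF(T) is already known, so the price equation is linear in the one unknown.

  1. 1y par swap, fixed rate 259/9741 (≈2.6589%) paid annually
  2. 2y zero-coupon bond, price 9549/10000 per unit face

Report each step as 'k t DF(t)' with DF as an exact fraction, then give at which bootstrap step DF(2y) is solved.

step 1 [1y] swap r/1=259/9741: DF=(1 − 259/9741·(0))/(1+259/9741) = 9741/10000 ≈ 0.974100
step 2 [2y] zero: DF = P = 9549/10000 ≈ 0.954900

1 1 9741/10000
2 2 9549/10000
DF(2y) is solved at step 2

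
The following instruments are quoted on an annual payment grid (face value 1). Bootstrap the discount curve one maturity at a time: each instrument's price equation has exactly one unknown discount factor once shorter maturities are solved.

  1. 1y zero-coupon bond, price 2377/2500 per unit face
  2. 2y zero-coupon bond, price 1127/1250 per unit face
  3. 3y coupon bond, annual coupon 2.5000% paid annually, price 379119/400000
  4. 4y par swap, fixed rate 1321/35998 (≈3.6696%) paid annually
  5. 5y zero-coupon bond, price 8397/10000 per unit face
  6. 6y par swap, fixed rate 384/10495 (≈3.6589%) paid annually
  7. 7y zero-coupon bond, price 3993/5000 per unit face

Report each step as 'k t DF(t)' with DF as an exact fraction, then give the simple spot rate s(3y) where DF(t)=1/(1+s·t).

step 1 [1y] zero: DF = P = 2377/2500 ≈ 0.950800
step 2 [2y] zero: DF = P = 1127/1250 ≈ 0.901600
step 3 [3y] bond c/1=1/40: DF=(379119/400000 − 1/40·(0.950800+0.901600))/(1+1/40) = 1759/2000 ≈ 0.879500
step 4 [4y] swap r/1=1321/35998: DF=(1 − 1321/35998·(0.950800+0.901600+0.879500))/(1+1321/35998) = 8679/10000 ≈ 0.867900
step 5 [5y] zero: DF = P = 8397/10000 ≈ 0.839700
step 6 [6y] swap r/1=384/10495: DF=(1 − 384/10495·(0.950800+0.901600+0.879500+0.867900+0.839700))/(1+384/10495) = 101/125 ≈ 0.808000
step 7 [7y] zero: DF = P = 3993/5000 ≈ 0.798600

1 1 2377/2500
2 2 1127/1250
3 3 1759/2000
4 4 8679/10000
5 5 8397/10000
6 6 101/125
7 7 3993/5000
s(3y) = (1/(1759/2000) − 1)/(3) = 241/5277 ≈ 4.5670%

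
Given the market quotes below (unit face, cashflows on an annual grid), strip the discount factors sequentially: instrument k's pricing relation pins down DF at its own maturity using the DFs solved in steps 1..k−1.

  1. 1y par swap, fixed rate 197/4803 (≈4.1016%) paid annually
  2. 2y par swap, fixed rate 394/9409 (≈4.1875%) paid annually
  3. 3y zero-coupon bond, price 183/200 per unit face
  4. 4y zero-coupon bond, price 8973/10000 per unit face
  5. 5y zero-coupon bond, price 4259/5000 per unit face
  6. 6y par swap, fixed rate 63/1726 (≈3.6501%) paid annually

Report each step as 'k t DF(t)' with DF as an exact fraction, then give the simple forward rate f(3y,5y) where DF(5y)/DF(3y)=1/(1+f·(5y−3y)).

step 1 [1y] swap r/1=197/4803: DF=(1 − 197/4803·(0))/(1+197/4803) = 4803/5000 ≈ 0.960600
step 2 [2y] swap r/1=394/9409: DF=(1 − 394/9409·(0.960600))/(1+394/9409) = 2303/2500 ≈ 0.921200
step 3 [3y] zero: DF = P = 183/200 ≈ 0.915000
step 4 [4y] zero: DF = P = 8973/10000 ≈ 0.897300
step 5 [5y] zero: DF = P = 4259/5000 ≈ 0.851800
step 6 [6y] swap r/1=63/1726: DF=(1 − 63/1726·(0.960600+0.921200+0.915000+0.897300+0.851800))/(1+63/1726) = 8047/10000 ≈ 0.804700

1 1 4803/5000
2 2 2303/2500
3 3 183/200
4 4 8973/10000
5 5 4259/5000
6 6 8047/10000
f(3y,5y) = ((183/200)/(4259/5000) − 1)/(2) = 158/4259 ≈ 3.7098%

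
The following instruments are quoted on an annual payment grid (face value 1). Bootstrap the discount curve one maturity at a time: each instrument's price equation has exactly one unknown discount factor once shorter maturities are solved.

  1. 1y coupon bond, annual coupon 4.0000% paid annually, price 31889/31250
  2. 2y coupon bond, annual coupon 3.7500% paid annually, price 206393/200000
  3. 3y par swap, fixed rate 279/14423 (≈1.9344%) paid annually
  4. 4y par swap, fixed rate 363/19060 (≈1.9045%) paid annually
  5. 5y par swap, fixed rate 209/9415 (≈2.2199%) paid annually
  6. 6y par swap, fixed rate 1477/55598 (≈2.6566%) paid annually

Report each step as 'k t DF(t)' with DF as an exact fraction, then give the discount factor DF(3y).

1 1 2453/2500
2 2 1199/1250
3 3 4721/5000
4 4 4637/5000
5 5 1791/2000
6 6 8523/10000
DF(3y) = 4721/5000 ≈ 0.944200

step 1 [1y] bond c/1=1/25: DF=(31889/31250 − 1/25·(0))/(1+1/25) = 2453/2500 ≈ 0.981200
step 2 [2y] bond c/1=3/80: DF=(206393/200000 − 3/80·(0.981200))/(1+3/80) = 1199/1250 ≈ 0.959200
step 3 [3y] swap r/1=279/14423: DF=(1 − 279/14423·(0.981200+0.959200))/(1+279/14423) = 4721/5000 ≈ 0.944200
step 4 [4y] swap r/1=363/19060: DF=(1 − 363/19060·(0.981200+0.959200+0.944200))/(1+363/19060) = 4637/5000 ≈ 0.927400
step 5 [5y] swap r/1=209/9415: DF=(1 − 209/9415·(0.981200+0.959200+0.944200+0.927400))/(1+209/9415) = 1791/2000 ≈ 0.895500
step 6 [6y] swap r/1=1477/55598: DF=(1 − 1477/55598·(0.981200+0.959200+0.944200+0.927400+0.895500))/(1+1477/55598) = 8523/10000 ≈ 0.852300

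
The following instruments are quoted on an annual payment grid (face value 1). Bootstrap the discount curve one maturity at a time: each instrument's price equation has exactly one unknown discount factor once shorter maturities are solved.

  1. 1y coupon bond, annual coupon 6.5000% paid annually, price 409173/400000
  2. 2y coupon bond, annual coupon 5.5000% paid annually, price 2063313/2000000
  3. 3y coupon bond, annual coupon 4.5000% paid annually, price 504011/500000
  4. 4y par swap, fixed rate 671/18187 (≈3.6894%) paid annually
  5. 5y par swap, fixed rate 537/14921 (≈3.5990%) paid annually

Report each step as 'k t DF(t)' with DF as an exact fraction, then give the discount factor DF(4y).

1 1 1921/2000
2 2 4639/5000
3 3 8833/10000
4 4 4329/5000
5 5 8389/10000
DF(4y) = 4329/5000 ≈ 0.865800

step 1 [1y] bond c/1=13/200: DF=(409173/400000 − 13/200·(0))/(1+13/200) = 1921/2000 ≈ 0.960500
step 2 [2y] bond c/1=11/200: DF=(2063313/2000000 − 11/200·(0.960500))/(1+11/200) = 4639/5000 ≈ 0.927800
step 3 [3y] bond c/1=9/200: DF=(504011/500000 − 9/200·(0.960500+0.927800))/(1+9/200) = 8833/10000 ≈ 0.883300
step 4 [4y] swap r/1=671/18187: DF=(1 − 671/18187·(0.960500+0.927800+0.883300))/(1+671/18187) = 4329/5000 ≈ 0.865800
step 5 [5y] swap r/1=537/14921: DF=(1 − 537/14921·(0.960500+0.927800+0.883300+0.865800))/(1+537/14921) = 8389/10000 ≈ 0.838900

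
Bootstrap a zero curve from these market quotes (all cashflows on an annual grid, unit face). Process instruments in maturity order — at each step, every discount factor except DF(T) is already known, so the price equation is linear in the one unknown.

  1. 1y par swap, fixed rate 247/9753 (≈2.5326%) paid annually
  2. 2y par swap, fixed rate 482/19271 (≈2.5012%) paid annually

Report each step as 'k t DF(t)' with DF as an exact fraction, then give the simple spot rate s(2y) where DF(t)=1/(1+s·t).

1 1 9753/10000
2 2 4759/5000
s(2y) = (1/(4759/5000) − 1)/(2) = 241/9518 ≈ 2.5320%

step 1 [1y] swap r/1=247/9753: DF=(1 − 247/9753·(0))/(1+247/9753) = 9753/10000 ≈ 0.975300
step 2 [2y] swap r/1=482/19271: DF=(1 − 482/19271·(0.975300))/(1+482/19271) = 4759/5000 ≈ 0.951800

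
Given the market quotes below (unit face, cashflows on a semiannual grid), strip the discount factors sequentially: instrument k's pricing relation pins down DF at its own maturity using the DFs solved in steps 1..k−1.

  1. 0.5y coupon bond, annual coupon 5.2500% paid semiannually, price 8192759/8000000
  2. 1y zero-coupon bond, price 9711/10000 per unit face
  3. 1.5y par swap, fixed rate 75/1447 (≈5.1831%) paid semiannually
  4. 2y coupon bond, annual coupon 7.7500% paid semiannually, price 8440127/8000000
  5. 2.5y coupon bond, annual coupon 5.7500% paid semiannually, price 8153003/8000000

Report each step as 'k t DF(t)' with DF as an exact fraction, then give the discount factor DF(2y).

step 1 [0.5y] bond c/2=21/800: DF=(8192759/8000000 − 21/800·(0))/(1+21/800) = 9979/10000 ≈ 0.997900
step 2 [1y] zero: DF = P = 9711/10000 ≈ 0.971100
step 3 [1.5y] swap r/2=75/2894: DF=(1 − 75/2894·(0.997900+0.971100))/(1+75/2894) = 37/40 ≈ 0.925000
step 4 [2y] bond c/2=31/800: DF=(8440127/8000000 − 31/800·(0.997900+0.971100+0.925000))/(1+31/800) = 9077/10000 ≈ 0.907700
step 5 [2.5y] bond c/2=23/800: DF=(8153003/8000000 − 23/800·(0.997900+0.971100+0.925000+0.907700))/(1+23/800) = 2211/2500 ≈ 0.884400

1 1/2 9979/10000
2 1 9711/10000
3 3/2 37/40
4 2 9077/10000
5 5/2 2211/2500
DF(2y) = 9077/10000 ≈ 0.907700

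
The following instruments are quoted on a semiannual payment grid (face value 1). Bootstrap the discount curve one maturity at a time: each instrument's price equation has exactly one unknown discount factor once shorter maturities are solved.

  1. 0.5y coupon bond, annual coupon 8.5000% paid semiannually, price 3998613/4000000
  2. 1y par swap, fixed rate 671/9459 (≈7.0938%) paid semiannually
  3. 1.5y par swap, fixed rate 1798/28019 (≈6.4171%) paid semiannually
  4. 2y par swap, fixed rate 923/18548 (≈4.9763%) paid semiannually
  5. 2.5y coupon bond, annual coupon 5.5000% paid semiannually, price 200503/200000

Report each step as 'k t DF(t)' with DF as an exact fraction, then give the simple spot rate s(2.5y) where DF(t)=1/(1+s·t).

step 1 [0.5y] bond c/2=17/400: DF=(3998613/4000000 − 17/400·(0))/(1+17/400) = 9589/10000 ≈ 0.958900
step 2 [1y] swap r/2=671/18918: DF=(1 − 671/18918·(0.958900))/(1+671/18918) = 9329/10000 ≈ 0.932900
step 3 [1.5y] swap r/2=899/28019: DF=(1 − 899/28019·(0.958900+0.932900))/(1+899/28019) = 9101/10000 ≈ 0.910100
step 4 [2y] swap r/2=923/37096: DF=(1 − 923/37096·(0.958900+0.932900+0.910100))/(1+923/37096) = 9077/10000 ≈ 0.907700
step 5 [2.5y] bond c/2=11/400: DF=(200503/200000 − 11/400·(0.958900+0.932900+0.910100+0.907700))/(1+11/400) = 2191/2500 ≈ 0.876400

1 1/2 9589/10000
2 1 9329/10000
3 3/2 9101/10000
4 2 9077/10000
5 5/2 2191/2500
s(2.5y) = (1/(2191/2500) − 1)/(5/2) = 618/10955 ≈ 5.6413%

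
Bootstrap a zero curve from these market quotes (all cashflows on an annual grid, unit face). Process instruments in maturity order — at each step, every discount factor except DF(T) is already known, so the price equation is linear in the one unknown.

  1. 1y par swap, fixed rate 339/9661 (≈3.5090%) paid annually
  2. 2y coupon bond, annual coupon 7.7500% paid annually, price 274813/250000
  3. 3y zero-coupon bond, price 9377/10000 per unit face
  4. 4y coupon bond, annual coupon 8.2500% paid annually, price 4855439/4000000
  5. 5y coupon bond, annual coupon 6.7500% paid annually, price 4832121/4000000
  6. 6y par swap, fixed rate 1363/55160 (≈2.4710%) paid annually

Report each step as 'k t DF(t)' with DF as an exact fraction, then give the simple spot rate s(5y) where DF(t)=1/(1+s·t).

1 1 9661/10000
2 2 9507/10000
3 3 9377/10000
4 4 4519/5000
5 5 447/500
6 6 8637/10000
s(5y) = (1/(447/500) − 1)/(5) = 53/2235 ≈ 2.3714%

step 1 [1y] swap r/1=339/9661: DF=(1 − 339/9661·(0))/(1+339/9661) = 9661/10000 ≈ 0.966100
step 2 [2y] bond c/1=31/400: DF=(274813/250000 − 31/400·(0.966100))/(1+31/400) = 9507/10000 ≈ 0.950700
step 3 [3y] zero: DF = P = 9377/10000 ≈ 0.937700
step 4 [4y] bond c/1=33/400: DF=(4855439/4000000 − 33/400·(0.966100+0.950700+0.937700))/(1+33/400) = 4519/5000 ≈ 0.903800
step 5 [5y] bond c/1=27/400: DF=(4832121/4000000 − 27/400·(0.966100+0.950700+0.937700+0.903800))/(1+27/400) = 447/500 ≈ 0.894000
step 6 [6y] swap r/1=1363/55160: DF=(1 − 1363/55160·(0.966100+0.950700+0.937700+0.903800+0.894000))/(1+1363/55160) = 8637/10000 ≈ 0.863700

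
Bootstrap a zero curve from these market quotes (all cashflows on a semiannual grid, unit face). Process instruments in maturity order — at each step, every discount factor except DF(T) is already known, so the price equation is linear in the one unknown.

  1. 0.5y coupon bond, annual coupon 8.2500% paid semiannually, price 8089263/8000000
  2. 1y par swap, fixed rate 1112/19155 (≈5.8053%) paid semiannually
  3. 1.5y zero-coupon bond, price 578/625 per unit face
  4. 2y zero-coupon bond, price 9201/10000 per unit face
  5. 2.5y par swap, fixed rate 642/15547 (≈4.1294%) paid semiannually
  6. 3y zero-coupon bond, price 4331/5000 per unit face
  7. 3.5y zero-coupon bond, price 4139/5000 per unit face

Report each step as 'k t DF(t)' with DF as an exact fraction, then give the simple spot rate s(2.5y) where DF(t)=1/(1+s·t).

1 1/2 9711/10000
2 1 2361/2500
3 3/2 578/625
4 2 9201/10000
5 5/2 9037/10000
6 3 4331/5000
7 7/2 4139/5000
s(2.5y) = (1/(9037/10000) − 1)/(5/2) = 1926/45185 ≈ 4.2625%

step 1 [0.5y] bond c/2=33/800: DF=(8089263/8000000 − 33/800·(0))/(1+33/800) = 9711/10000 ≈ 0.971100
step 2 [1y] swap r/2=556/19155: DF=(1 − 556/19155·(0.971100))/(1+556/19155) = 2361/2500 ≈ 0.944400
step 3 [1.5y] zero: DF = P = 578/625 ≈ 0.924800
step 4 [2y] zero: DF = P = 9201/10000 ≈ 0.920100
step 5 [2.5y] swap r/2=321/15547: DF=(1 − 321/15547·(0.971100+0.944400+0.924800+0.920100))/(1+321/15547) = 9037/10000 ≈ 0.903700
step 6 [3y] zero: DF = P = 4331/5000 ≈ 0.866200
step 7 [3.5y] zero: DF = P = 4139/5000 ≈ 0.827800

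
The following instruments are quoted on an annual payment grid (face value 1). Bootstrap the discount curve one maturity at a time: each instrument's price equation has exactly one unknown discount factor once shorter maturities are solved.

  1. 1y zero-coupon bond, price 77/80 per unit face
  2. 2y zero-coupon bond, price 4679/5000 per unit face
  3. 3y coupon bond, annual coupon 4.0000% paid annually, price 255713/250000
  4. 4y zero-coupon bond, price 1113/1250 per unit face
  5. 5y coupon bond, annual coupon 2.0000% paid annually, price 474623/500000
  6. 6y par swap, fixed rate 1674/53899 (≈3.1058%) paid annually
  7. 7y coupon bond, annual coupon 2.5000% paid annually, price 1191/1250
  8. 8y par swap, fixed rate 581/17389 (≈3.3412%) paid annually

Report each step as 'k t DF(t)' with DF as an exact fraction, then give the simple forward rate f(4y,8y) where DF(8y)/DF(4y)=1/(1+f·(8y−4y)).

1 1 77/80
2 2 4679/5000
3 3 1821/2000
4 4 1113/1250
5 5 8581/10000
6 6 4163/5000
7 7 7981/10000
8 8 1919/2500
f(4y,8y) = ((1113/1250)/(1919/2500) − 1)/(4) = 307/7676 ≈ 3.9995%

step 1 [1y] zero: DF = P = 77/80 ≈ 0.962500
step 2 [2y] zero: DF = P = 4679/5000 ≈ 0.935800
step 3 [3y] bond c/1=1/25: DF=(255713/250000 − 1/25·(0.962500+0.935800))/(1+1/25) = 1821/2000 ≈ 0.910500
step 4 [4y] zero: DF = P = 1113/1250 ≈ 0.890400
step 5 [5y] bond c/1=1/50: DF=(474623/500000 − 1/50·(0.962500+0.935800+0.910500+0.890400))/(1+1/50) = 8581/10000 ≈ 0.858100
step 6 [6y] swap r/1=1674/53899: DF=(1 − 1674/53899·(0.962500+0.935800+0.910500+0.890400+0.858100))/(1+1674/53899) = 4163/5000 ≈ 0.832600
step 7 [7y] bond c/1=1/40: DF=(1191/1250 − 1/40·(0.962500+0.935800+0.910500+0.890400+0.858100+0.832600))/(1+1/40) = 7981/10000 ≈ 0.798100
step 8 [8y] swap r/1=581/17389: DF=(1 − 581/17389·(0.962500+0.935800+0.910500+0.890400+0.858100+0.832600+0.798100))/(1+581/17389) = 1919/2500 ≈ 0.767600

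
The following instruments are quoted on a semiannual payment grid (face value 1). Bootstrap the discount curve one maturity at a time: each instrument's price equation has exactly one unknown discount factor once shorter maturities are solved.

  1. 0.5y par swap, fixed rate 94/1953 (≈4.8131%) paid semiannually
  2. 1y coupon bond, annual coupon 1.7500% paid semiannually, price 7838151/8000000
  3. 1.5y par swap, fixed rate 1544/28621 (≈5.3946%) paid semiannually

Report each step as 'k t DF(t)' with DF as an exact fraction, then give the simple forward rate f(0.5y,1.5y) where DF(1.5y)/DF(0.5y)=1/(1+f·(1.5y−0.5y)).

step 1 [0.5y] swap r/2=47/1953: DF=(1 − 47/1953·(0))/(1+47/1953) = 1953/2000 ≈ 0.976500
step 2 [1y] bond c/2=7/800: DF=(7838151/8000000 − 7/800·(0.976500))/(1+7/800) = 2407/2500 ≈ 0.962800
step 3 [1.5y] swap r/2=772/28621: DF=(1 − 772/28621·(0.976500+0.962800))/(1+772/28621) = 2307/2500 ≈ 0.922800

1 1/2 1953/2000
2 1 2407/2500
3 3/2 2307/2500
f(0.5y,1.5y) = ((1953/2000)/(2307/2500) − 1)/(1) = 179/3076 ≈ 5.8192%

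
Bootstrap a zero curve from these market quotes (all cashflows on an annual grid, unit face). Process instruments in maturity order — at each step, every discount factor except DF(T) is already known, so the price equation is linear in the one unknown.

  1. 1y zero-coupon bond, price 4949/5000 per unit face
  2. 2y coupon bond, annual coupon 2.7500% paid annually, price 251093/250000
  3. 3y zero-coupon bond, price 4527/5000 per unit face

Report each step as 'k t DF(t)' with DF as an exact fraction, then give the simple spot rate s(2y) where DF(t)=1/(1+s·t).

step 1 [1y] zero: DF = P = 4949/5000 ≈ 0.989800
step 2 [2y] bond c/1=11/400: DF=(251093/250000 − 11/400·(0.989800))/(1+11/400) = 951/1000 ≈ 0.951000
step 3 [3y] zero: DF = P = 4527/5000 ≈ 0.905400

1 1 4949/5000
2 2 951/1000
3 3 4527/5000
s(2y) = (1/(951/1000) − 1)/(2) = 49/1902 ≈ 2.5762%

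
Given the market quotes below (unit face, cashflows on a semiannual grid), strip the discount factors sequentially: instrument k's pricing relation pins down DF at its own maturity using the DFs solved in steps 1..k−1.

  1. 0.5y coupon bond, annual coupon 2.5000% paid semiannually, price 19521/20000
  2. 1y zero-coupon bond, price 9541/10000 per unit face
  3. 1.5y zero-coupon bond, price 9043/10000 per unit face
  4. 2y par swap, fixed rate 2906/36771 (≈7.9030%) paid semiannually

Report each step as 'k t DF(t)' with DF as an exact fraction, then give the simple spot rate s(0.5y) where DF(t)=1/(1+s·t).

step 1 [0.5y] bond c/2=1/80: DF=(19521/20000 − 1/80·(0))/(1+1/80) = 241/250 ≈ 0.964000
step 2 [1y] zero: DF = P = 9541/10000 ≈ 0.954100
step 3 [1.5y] zero: DF = P = 9043/10000 ≈ 0.904300
step 4 [2y] swap r/2=1453/36771: DF=(1 − 1453/36771·(0.964000+0.954100+0.904300))/(1+1453/36771) = 8547/10000 ≈ 0.854700

1 1/2 241/250
2 1 9541/10000
3 3/2 9043/10000
4 2 8547/10000
s(0.5y) = (1/(241/250) − 1)/(1/2) = 18/241 ≈ 7.4689%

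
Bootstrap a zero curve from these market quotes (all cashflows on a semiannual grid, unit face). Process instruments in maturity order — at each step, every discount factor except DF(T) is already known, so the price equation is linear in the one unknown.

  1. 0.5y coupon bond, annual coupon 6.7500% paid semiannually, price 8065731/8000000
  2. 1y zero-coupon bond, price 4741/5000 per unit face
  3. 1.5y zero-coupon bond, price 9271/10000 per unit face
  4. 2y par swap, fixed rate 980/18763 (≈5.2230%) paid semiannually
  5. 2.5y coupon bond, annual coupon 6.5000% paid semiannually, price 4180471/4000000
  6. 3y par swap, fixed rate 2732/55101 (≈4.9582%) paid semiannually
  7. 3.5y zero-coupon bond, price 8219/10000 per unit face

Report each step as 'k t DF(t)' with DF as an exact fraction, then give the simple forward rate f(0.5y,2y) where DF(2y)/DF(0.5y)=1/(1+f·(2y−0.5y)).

1 1/2 9753/10000
2 1 4741/5000
3 3/2 9271/10000
4 2 451/500
5 5/2 8941/10000
6 3 4317/5000
7 7/2 8219/10000
f(0.5y,2y) = ((9753/10000)/(451/500) − 1)/(3/2) = 733/13530 ≈ 5.4176%

step 1 [0.5y] bond c/2=27/800: DF=(8065731/8000000 − 27/800·(0))/(1+27/800) = 9753/10000 ≈ 0.975300
step 2 [1y] zero: DF = P = 4741/5000 ≈ 0.948200
step 3 [1.5y] zero: DF = P = 9271/10000 ≈ 0.927100
step 4 [2y] swap r/2=490/18763: DF=(1 − 490/18763·(0.975300+0.948200+0.927100))/(1+490/18763) = 451/500 ≈ 0.902000
step 5 [2.5y] bond c/2=13/400: DF=(4180471/4000000 − 13/400·(0.975300+0.948200+0.927100+0.902000))/(1+13/400) = 8941/10000 ≈ 0.894100
step 6 [3y] swap r/2=1366/55101: DF=(1 − 1366/55101·(0.975300+0.948200+0.927100+0.902000+0.894100))/(1+1366/55101) = 4317/5000 ≈ 0.863400
step 7 [3.5y] zero: DF = P = 8219/10000 ≈ 0.821900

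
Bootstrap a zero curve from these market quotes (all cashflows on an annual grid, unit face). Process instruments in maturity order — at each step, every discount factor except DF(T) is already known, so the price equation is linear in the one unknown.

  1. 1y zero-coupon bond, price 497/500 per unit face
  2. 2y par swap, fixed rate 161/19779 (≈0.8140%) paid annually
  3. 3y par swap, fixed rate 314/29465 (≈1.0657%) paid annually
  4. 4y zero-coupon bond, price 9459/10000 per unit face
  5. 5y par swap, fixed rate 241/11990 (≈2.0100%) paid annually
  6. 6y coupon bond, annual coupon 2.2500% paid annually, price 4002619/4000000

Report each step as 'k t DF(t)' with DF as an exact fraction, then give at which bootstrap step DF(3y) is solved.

step 1 [1y] zero: DF = P = 497/500 ≈ 0.994000
step 2 [2y] swap r/1=161/19779: DF=(1 − 161/19779·(0.994000))/(1+161/19779) = 9839/10000 ≈ 0.983900
step 3 [3y] swap r/1=314/29465: DF=(1 − 314/29465·(0.994000+0.983900))/(1+314/29465) = 4843/5000 ≈ 0.968600
step 4 [4y] zero: DF = P = 9459/10000 ≈ 0.945900
step 5 [5y] swap r/1=241/11990: DF=(1 − 241/11990·(0.994000+0.983900+0.968600+0.945900))/(1+241/11990) = 2259/2500 ≈ 0.903600
step 6 [6y] bond c/1=9/400: DF=(4002619/4000000 − 9/400·(0.994000+0.983900+0.968600+0.945900+0.903600))/(1+9/400) = 8731/10000 ≈ 0.873100

1 1 497/500
2 2 9839/10000
3 3 4843/5000
4 4 9459/10000
5 5 2259/2500
6 6 8731/10000
DF(3y) is solved at step 3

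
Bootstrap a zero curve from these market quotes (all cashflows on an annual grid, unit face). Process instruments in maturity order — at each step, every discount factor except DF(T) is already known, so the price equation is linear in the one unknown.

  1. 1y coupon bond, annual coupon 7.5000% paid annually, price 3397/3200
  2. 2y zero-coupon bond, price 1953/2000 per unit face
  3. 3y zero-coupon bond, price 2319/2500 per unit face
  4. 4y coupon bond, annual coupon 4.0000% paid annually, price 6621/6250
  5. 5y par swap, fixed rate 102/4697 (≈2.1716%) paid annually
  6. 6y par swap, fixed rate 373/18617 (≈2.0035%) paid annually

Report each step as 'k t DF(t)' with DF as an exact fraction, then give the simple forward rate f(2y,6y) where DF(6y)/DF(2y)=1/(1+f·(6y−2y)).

step 1 [1y] bond c/1=3/40: DF=(3397/3200 − 3/40·(0))/(1+3/40) = 79/80 ≈ 0.987500
step 2 [2y] zero: DF = P = 1953/2000 ≈ 0.976500
step 3 [3y] zero: DF = P = 2319/2500 ≈ 0.927600
step 4 [4y] bond c/1=1/25: DF=(6621/6250 − 1/25·(0.987500+0.976500+0.927600))/(1+1/25) = 4537/5000 ≈ 0.907400
step 5 [5y] swap r/1=102/4697: DF=(1 − 102/4697·(0.987500+0.976500+0.927600+0.907400))/(1+102/4697) = 449/500 ≈ 0.898000
step 6 [6y] swap r/1=373/18617: DF=(1 − 373/18617·(0.987500+0.976500+0.927600+0.907400+0.898000))/(1+373/18617) = 8881/10000 ≈ 0.888100

1 1 79/80
2 2 1953/2000
3 3 2319/2500
4 4 4537/5000
5 5 449/500
6 6 8881/10000
f(2y,6y) = ((1953/2000)/(8881/10000) − 1)/(4) = 221/8881 ≈ 2.4885%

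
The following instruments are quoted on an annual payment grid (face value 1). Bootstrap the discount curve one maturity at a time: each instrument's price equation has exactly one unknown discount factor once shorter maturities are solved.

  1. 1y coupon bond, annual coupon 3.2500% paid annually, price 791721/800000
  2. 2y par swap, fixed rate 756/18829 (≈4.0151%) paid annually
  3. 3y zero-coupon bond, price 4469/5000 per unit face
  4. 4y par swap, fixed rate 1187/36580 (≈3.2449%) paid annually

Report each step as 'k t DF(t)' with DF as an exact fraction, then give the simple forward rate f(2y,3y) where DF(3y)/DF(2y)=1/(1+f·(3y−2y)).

1 1 1917/2000
2 2 2311/2500
3 3 4469/5000
4 4 8813/10000
f(2y,3y) = ((2311/2500)/(4469/5000) − 1)/(1) = 153/4469 ≈ 3.4236%

step 1 [1y] bond c/1=13/400: DF=(791721/800000 − 13/400·(0))/(1+13/400) = 1917/2000 ≈ 0.958500
step 2 [2y] swap r/1=756/18829: DF=(1 − 756/18829·(0.958500))/(1+756/18829) = 2311/2500 ≈ 0.924400
step 3 [3y] zero: DF = P = 4469/5000 ≈ 0.893800
step 4 [4y] swap r/1=1187/36580: DF=(1 − 1187/36580·(0.958500+0.924400+0.893800))/(1+1187/36580) = 8813/10000 ≈ 0.881300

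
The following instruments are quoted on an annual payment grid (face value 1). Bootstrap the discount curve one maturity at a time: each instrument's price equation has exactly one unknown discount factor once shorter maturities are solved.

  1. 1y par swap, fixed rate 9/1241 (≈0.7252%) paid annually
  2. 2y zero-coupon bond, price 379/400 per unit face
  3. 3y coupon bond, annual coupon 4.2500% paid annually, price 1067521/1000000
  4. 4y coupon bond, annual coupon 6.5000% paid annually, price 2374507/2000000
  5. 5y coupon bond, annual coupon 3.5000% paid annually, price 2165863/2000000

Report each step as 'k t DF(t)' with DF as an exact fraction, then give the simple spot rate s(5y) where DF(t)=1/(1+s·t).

step 1 [1y] swap r/1=9/1241: DF=(1 − 9/1241·(0))/(1+9/1241) = 1241/1250 ≈ 0.992800
step 2 [2y] zero: DF = P = 379/400 ≈ 0.947500
step 3 [3y] bond c/1=17/400: DF=(1067521/1000000 − 17/400·(0.992800+0.947500))/(1+17/400) = 9449/10000 ≈ 0.944900
step 4 [4y] bond c/1=13/200: DF=(2374507/2000000 − 13/200·(0.992800+0.947500+0.944900))/(1+13/200) = 9387/10000 ≈ 0.938700
step 5 [5y] bond c/1=7/200: DF=(2165863/2000000 − 7/200·(0.992800+0.947500+0.944900+0.938700))/(1+7/200) = 917/1000 ≈ 0.917000

1 1 1241/1250
2 2 379/400
3 3 9449/10000
4 4 9387/10000
5 5 917/1000
s(5y) = (1/(917/1000) − 1)/(5) = 83/4585 ≈ 1.8103%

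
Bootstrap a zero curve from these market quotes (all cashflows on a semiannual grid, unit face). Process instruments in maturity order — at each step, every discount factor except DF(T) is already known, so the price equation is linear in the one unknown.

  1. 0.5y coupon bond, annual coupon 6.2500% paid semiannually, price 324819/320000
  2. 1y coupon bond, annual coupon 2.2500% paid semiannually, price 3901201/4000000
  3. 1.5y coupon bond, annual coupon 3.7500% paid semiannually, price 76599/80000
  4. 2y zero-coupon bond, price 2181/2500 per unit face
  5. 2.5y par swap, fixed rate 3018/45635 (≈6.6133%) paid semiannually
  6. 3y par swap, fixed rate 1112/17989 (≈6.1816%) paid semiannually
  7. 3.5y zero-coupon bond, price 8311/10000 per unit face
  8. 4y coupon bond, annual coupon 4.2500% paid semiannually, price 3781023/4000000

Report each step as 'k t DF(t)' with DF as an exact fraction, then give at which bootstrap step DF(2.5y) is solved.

1 1/2 9843/10000
2 1 1907/2000
3 3/2 4521/5000
4 2 2181/2500
5 5/2 8491/10000
6 3 2083/2500
7 7/2 8311/10000
8 4 199/250
DF(2.5y) is solved at step 5

step 1 [0.5y] bond c/2=1/32: DF=(324819/320000 − 1/32·(0))/(1+1/32) = 9843/10000 ≈ 0.984300
step 2 [1y] bond c/2=9/800: DF=(3901201/4000000 − 9/800·(0.984300))/(1+9/800) = 1907/2000 ≈ 0.953500
step 3 [1.5y] bond c/2=3/160: DF=(76599/80000 − 3/160·(0.984300+0.953500))/(1+3/160) = 4521/5000 ≈ 0.904200
step 4 [2y] zero: DF = P = 2181/2500 ≈ 0.872400
step 5 [2.5y] swap r/2=1509/45635: DF=(1 − 1509/45635·(0.984300+0.953500+0.904200+0.872400))/(1+1509/45635) = 8491/10000 ≈ 0.849100
step 6 [3y] swap r/2=556/17989: DF=(1 − 556/17989·(0.984300+0.953500+0.904200+0.872400+0.849100))/(1+556/17989) = 2083/2500 ≈ 0.833200
step 7 [3.5y] zero: DF = P = 8311/10000 ≈ 0.831100
step 8 [4y] bond c/2=17/800: DF=(3781023/4000000 − 17/800·(0.984300+0.953500+0.904200+0.872400+0.849100+0.833200+0.831100))/(1+17/800) = 199/250 ≈ 0.796000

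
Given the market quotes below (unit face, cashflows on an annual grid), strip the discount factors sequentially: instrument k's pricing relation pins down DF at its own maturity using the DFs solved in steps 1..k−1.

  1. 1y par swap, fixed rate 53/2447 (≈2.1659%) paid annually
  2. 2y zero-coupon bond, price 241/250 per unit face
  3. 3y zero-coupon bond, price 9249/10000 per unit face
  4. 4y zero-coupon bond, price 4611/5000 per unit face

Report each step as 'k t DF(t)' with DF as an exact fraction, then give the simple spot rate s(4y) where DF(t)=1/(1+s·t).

step 1 [1y] swap r/1=53/2447: DF=(1 − 53/2447·(0))/(1+53/2447) = 2447/2500 ≈ 0.978800
step 2 [2y] zero: DF = P = 241/250 ≈ 0.964000
step 3 [3y] zero: DF = P = 9249/10000 ≈ 0.924900
step 4 [4y] zero: DF = P = 4611/5000 ≈ 0.922200

1 1 2447/2500
2 2 241/250
3 3 9249/10000
4 4 4611/5000
s(4y) = (1/(4611/5000) − 1)/(4) = 389/18444 ≈ 2.1091%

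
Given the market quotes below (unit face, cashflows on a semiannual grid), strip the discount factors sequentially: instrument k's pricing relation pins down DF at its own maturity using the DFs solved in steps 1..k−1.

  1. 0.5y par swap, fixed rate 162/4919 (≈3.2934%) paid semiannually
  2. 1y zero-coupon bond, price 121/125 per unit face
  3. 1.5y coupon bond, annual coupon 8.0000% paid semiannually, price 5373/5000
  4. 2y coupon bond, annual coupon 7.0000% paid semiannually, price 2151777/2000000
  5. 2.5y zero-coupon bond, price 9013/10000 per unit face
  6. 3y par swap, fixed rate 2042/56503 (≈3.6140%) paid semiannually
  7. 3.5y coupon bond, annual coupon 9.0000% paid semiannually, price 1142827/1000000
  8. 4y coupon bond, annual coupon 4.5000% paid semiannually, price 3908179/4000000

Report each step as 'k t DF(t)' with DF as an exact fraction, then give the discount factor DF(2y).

1 1/2 4919/5000
2 1 121/125
3 3/2 4791/5000
4 2 9411/10000
5 5/2 9013/10000
6 3 8979/10000
7 7/2 8503/10000
8 4 13/16
DF(2y) = 9411/10000 ≈ 0.941100

step 1 [0.5y] swap r/2=81/4919: DF=(1 − 81/4919·(0))/(1+81/4919) = 4919/5000 ≈ 0.983800
step 2 [1y] zero: DF = P = 121/125 ≈ 0.968000
step 3 [1.5y] bond c/2=1/25: DF=(5373/5000 − 1/25·(0.983800+0.968000))/(1+1/25) = 4791/5000 ≈ 0.958200
step 4 [2y] bond c/2=7/200: DF=(2151777/2000000 − 7/200·(0.983800+0.968000+0.958200))/(1+7/200) = 9411/10000 ≈ 0.941100
step 5 [2.5y] zero: DF = P = 9013/10000 ≈ 0.901300
step 6 [3y] swap r/2=1021/56503: DF=(1 − 1021/56503·(0.983800+0.968000+0.958200+0.941100+0.901300))/(1+1021/56503) = 8979/10000 ≈ 0.897900
step 7 [3.5y] bond c/2=9/200: DF=(1142827/1000000 − 9/200·(0.983800+0.968000+0.958200+0.941100+0.901300+0.897900))/(1+9/200) = 8503/10000 ≈ 0.850300
step 8 [4y] bond c/2=9/400: DF=(3908179/4000000 − 9/400·(0.983800+0.968000+0.958200+0.941100+0.901300+0.897900+0.850300))/(1+9/400) = 13/16 ≈ 0.812500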